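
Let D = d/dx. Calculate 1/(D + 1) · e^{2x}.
\frac{e^{2 x}}{3}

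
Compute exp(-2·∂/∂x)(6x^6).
6 x^{6} - 72 x^{5} + 360 x^{4} - 960 x^{3} + 1440 x^{2} - 1152 x + 384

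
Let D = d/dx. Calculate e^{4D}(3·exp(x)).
3 e^{x + 4}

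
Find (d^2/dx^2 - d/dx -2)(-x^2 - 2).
2 x^{2} + 2 x + 2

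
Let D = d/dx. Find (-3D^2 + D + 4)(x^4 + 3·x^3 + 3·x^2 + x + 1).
4 x^{4} + 16 x^{3} - 15 x^{2} - 44 x - 13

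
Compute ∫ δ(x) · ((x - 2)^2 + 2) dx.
6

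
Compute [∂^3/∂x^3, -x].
-3\frac{d^{2}}{dx^{2}}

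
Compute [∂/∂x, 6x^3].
18 x^{2}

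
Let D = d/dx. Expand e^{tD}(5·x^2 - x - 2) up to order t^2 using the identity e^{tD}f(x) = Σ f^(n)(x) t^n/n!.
5 t^{2} + t \left(10 x - 1\right) + 5 x^{2} - x - 2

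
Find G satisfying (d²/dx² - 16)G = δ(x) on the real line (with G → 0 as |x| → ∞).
-\frac{e^{-4|x|}}{8}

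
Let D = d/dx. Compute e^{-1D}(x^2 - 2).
x^{2} - 2 x - 1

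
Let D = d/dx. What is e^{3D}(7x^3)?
7 x^{3} + 63 x^{2} + 189 x + 189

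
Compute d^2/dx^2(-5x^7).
- 210 x^{5}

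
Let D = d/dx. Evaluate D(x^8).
8 x^{7}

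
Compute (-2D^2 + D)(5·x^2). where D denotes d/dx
10 x - 20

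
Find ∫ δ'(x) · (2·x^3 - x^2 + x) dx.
-1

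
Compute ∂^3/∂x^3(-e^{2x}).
- 8 e^{2 x}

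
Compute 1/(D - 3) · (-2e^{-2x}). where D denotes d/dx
\frac{2 e^{- 2 x}}{5}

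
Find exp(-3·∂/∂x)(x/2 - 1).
\frac{x}{2} - \frac{5}{2}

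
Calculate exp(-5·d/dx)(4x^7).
4 x^{7} - 140 x^{6} + 2100 x^{5} - 17500 x^{4} + 87500 x^{3} - 262500 x^{2} + 437500 x - 312500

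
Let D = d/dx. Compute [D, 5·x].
5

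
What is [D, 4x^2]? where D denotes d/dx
8 x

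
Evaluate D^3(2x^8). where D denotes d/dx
672 x^{5}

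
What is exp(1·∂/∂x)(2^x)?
2^{x + 1}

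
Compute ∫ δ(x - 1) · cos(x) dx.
\cos{\left(1 \right)}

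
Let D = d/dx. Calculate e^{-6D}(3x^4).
3 x^{4} - 72 x^{3} + 648 x^{2} - 2592 x + 3888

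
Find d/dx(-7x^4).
- 28 x^{3}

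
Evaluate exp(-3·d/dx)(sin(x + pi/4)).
\sin{\left(x - 3 + \frac{\pi}{4} \right)}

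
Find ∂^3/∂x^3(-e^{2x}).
- 8 e^{2 x}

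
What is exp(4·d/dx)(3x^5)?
3 x^{5} + 60 x^{4} + 480 x^{3} + 1920 x^{2} + 3840 x + 3072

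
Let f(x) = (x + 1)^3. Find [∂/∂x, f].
3 \left(x + 1\right)^{2}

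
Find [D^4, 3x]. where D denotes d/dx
12D^{3}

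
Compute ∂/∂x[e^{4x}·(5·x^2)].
10 x \left(2 x + 1\right) e^{4 x}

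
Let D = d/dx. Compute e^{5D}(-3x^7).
- 3 x^{7} - 105 x^{6} - 1575 x^{5} - 13125 x^{4} - 65625 x^{3} - 196875 x^{2} - 328125 x - 234375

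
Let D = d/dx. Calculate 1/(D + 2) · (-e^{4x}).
- \frac{e^{4 x}}{6}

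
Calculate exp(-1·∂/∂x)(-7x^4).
- 7 x^{4} + 28 x^{3} - 42 x^{2} + 28 x - 7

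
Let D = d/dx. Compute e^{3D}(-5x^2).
- 5 x^{2} - 30 x - 45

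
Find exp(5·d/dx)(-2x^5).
- 2 x^{5} - 50 x^{4} - 500 x^{3} - 2500 x^{2} - 6250 x - 6250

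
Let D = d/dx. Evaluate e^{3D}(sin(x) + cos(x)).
\sqrt{2} \sin{\left(x + \frac{\pi}{4} + 3 \right)}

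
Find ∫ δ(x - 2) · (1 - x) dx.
-1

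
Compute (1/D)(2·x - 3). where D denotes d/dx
x^{2} - 3 x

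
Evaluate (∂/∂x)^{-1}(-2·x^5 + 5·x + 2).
- \frac{x^{6}}{3} + \frac{5 x^{2}}{2} + 2 x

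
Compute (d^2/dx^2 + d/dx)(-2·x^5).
10 x^{3} \left(- x - 4\right)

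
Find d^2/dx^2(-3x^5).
- 60 x^{3}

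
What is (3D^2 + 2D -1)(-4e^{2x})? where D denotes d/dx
- 60 e^{2 x}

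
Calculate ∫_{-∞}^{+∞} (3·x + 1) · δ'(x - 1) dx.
-3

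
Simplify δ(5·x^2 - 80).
\frac{\delta(x - 4) + \delta(x + 4)}{40}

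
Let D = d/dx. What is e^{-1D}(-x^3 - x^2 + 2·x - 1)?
- x^{3} + 2 x^{2} + x - 3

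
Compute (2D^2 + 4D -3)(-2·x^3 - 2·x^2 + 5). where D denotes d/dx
6 x^{3} - 18 x^{2} - 40 x - 23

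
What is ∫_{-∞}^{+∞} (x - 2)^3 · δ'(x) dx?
-12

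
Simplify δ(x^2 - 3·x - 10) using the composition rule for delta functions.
\frac{\delta(x + 2) + \delta(x - 5)}{7}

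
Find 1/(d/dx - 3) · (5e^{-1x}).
- \frac{5 e^{- x}}{4}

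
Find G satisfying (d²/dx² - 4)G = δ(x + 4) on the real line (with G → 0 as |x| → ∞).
-\frac{e^{-2|x + 4|}}{4}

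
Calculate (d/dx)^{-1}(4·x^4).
\frac{4 x^{5}}{5}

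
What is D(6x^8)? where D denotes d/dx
48 x^{7}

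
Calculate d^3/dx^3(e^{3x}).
27 e^{3 x}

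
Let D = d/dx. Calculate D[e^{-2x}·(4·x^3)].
x^{2} \left(12 - 8 x\right) e^{- 2 x}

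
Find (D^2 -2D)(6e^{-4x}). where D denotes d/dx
144 e^{- 4 x}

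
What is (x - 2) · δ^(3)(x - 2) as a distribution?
-3\delta^{(2)}(x - 2)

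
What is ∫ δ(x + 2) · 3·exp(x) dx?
\frac{3}{e^{2}}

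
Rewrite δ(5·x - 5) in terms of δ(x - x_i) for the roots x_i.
\frac{\delta(x - 1)}{5}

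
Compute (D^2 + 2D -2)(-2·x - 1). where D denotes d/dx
4 x - 2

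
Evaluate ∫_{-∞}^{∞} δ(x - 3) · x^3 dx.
27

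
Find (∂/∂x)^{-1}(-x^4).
- \frac{x^{5}}{5}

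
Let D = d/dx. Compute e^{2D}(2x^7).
2 x^{7} + 28 x^{6} + 168 x^{5} + 560 x^{4} + 1120 x^{3} + 1344 x^{2} + 896 x + 256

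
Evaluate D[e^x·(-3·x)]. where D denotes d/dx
3 \left(- x - 1\right) e^{x}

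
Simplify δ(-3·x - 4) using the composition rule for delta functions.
\frac{\delta(x + 4/3)}{3}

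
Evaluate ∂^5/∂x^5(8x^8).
53760 x^{3}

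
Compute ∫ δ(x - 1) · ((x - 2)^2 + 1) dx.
2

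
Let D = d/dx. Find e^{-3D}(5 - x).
8 - x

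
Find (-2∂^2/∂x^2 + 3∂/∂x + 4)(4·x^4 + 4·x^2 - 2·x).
16 x^{4} + 48 x^{3} - 80 x^{2} + 16 x - 22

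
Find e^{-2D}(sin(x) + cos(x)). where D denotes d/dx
\sqrt{2} \cos{\left(- x + \frac{\pi}{4} + 2 \right)}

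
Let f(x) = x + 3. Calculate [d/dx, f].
1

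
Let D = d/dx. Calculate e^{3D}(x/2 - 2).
\frac{x}{2} - \frac{1}{2}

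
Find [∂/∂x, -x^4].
- 4 x^{3}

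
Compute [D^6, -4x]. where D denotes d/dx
-24D^{5}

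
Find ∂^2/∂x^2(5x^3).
30 x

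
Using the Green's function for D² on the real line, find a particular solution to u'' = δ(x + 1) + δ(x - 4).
\frac{|x + 1|}{2} + \frac{|x - 4|}{2}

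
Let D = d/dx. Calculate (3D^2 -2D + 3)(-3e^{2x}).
- 33 e^{2 x}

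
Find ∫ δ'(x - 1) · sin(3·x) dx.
- 3 \cos{\left(3 \right)}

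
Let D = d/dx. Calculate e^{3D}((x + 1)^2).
x^{2} + 8 x + 16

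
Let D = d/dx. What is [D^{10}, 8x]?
80D^{9}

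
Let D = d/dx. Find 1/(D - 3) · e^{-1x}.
- \frac{e^{- x}}{4}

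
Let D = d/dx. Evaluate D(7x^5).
35 x^{4}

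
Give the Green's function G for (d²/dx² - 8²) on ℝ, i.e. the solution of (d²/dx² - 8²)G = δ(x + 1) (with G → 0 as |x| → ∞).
-\frac{e^{-8|x + 1|}}{16}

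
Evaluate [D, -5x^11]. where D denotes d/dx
- 55 x^{10}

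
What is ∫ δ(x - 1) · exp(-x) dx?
e^{-1}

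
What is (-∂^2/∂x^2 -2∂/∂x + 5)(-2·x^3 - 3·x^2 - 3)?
- 10 x^{3} - 3 x^{2} + 24 x - 9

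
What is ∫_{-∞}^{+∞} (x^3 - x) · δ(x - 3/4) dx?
- \frac{21}{64}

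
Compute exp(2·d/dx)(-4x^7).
- 4 x^{7} - 56 x^{6} - 336 x^{5} - 1120 x^{4} - 2240 x^{3} - 2688 x^{2} - 1792 x - 512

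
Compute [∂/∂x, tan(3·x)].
\frac{3}{\cos^{2}{\left(3 x \right)}}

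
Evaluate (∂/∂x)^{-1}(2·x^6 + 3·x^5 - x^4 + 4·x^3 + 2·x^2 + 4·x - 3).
\frac{2 x^{7}}{7} + \frac{x^{6}}{2} - \frac{x^{5}}{5} + x^{4} + \frac{2 x^{3}}{3} + 2 x^{2} - 3 x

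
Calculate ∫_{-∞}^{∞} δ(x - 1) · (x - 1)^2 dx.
0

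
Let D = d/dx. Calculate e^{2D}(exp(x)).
e^{x + 2}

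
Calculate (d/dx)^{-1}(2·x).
x^{2}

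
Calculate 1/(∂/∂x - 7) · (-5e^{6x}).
5 e^{6 x}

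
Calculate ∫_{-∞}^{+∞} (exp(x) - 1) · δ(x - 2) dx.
-1 + e^{2}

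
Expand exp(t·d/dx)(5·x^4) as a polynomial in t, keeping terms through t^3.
5 x \left(4 t^{3} + 6 t^{2} x + 4 t x^{2} + x^{3}\right)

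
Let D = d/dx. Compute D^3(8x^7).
1680 x^{4}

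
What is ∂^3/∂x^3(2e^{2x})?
16 e^{2 x}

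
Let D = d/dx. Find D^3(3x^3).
18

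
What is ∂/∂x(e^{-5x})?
- 5 e^{- 5 x}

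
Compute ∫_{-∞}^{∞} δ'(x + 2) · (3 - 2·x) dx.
2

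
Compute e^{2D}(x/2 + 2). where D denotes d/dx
\frac{x}{2} + 3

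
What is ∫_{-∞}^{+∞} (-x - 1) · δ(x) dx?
-1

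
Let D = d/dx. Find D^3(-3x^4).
- 72 x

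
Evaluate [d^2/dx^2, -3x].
-6\frac{d}{dx}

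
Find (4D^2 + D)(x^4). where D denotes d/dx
4 x^{2} \left(x + 12\right)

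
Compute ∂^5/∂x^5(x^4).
0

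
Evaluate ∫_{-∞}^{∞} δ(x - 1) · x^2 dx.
1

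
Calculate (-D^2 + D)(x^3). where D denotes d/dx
3 x \left(x - 2\right)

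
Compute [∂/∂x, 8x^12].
96 x^{11}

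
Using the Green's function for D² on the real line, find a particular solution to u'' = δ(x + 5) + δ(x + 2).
\frac{|x + 5|}{2} + \frac{|x + 2|}{2}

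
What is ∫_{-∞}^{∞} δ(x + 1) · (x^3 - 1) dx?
-2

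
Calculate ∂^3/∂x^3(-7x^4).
- 168 x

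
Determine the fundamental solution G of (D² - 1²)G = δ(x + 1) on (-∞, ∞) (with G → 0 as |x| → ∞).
-\frac{e^{-|x + 1|}}{2}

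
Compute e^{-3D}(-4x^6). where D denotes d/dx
- 4 x^{6} + 72 x^{5} - 540 x^{4} + 2160 x^{3} - 4860 x^{2} + 5832 x - 2916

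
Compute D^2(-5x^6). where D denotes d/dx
- 150 x^{4}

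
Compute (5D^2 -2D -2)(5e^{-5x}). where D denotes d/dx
665 e^{- 5 x}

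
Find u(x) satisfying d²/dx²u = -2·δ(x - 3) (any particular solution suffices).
-|x - 3|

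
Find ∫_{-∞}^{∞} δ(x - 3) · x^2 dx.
9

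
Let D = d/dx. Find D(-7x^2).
- 14 x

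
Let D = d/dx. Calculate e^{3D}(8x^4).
8 x^{4} + 96 x^{3} + 432 x^{2} + 864 x + 648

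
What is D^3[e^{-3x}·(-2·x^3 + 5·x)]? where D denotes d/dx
3 \left(18 x^{3} - 54 x^{2} - 9 x + 41\right) e^{- 3 x}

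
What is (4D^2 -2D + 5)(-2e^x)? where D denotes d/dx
- 14 e^{x}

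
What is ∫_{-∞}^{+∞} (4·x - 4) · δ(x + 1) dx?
-8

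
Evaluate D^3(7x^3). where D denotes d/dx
42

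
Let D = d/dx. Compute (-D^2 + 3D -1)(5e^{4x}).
- 25 e^{4 x}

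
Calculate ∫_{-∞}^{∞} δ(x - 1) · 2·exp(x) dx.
2 e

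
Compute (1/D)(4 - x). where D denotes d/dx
- \frac{x^{2}}{2} + 4 x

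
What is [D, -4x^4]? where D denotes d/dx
- 16 x^{3}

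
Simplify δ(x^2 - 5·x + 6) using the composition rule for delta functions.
\frac{\delta(x - 3) + \delta(x - 2)}{1}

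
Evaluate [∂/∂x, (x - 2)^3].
3 \left(x - 2\right)^{2}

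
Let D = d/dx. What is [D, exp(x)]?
e^{x}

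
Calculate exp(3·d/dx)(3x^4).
3 x^{4} + 36 x^{3} + 162 x^{2} + 324 x + 243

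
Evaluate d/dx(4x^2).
8 x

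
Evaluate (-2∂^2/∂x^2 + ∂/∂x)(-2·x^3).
6 x \left(4 - x\right)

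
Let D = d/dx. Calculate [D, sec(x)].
\tan{\left(x \right)} \sec{\left(x \right)}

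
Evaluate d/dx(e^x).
e^{x}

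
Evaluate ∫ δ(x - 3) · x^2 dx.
9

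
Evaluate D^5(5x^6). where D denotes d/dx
3600 x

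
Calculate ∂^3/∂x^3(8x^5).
480 x^{2}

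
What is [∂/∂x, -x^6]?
- 6 x^{5}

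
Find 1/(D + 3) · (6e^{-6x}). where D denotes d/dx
- 2 e^{- 6 x}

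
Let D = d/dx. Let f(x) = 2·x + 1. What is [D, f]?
2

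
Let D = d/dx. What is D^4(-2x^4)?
-48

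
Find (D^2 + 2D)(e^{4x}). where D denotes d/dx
24 e^{4 x}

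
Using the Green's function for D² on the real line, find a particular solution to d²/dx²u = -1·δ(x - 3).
-\frac{|x - 3|}{2}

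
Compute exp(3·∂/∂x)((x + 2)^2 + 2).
x^{2} + 10 x + 27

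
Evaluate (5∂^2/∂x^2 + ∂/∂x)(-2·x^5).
10 x^{3} \left(- x - 20\right)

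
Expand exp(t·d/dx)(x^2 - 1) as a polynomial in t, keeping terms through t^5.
t^{2} + 2 t x + x^{2} - 1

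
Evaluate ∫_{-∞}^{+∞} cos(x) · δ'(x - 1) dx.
\sin{\left(1 \right)}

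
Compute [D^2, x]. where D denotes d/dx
2D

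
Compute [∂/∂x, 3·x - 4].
3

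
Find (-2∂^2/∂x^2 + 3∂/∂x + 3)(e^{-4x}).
- 41 e^{- 4 x}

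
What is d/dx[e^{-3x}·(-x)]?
\left(3 x - 1\right) e^{- 3 x}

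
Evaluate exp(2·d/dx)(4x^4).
4 x^{4} + 32 x^{3} + 96 x^{2} + 128 x + 64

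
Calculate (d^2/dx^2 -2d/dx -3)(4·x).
- 12 x - 8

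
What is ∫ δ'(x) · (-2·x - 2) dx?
2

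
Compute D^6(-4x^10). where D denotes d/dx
- 604800 x^{4}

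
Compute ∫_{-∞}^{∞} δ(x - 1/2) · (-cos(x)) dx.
- \cos{\left(\frac{1}{2} \right)}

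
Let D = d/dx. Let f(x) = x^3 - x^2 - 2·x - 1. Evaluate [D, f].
3 x^{2} - 2 x - 2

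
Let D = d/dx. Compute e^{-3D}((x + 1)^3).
x^{3} - 6 x^{2} + 12 x - 8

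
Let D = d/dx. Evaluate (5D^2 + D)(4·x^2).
8 x + 40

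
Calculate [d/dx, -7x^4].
- 28 x^{3}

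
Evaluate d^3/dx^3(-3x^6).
- 360 x^{3}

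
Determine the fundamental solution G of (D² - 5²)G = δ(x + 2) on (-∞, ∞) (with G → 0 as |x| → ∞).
-\frac{e^{-5|x + 2|}}{10}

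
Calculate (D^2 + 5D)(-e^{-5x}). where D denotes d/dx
0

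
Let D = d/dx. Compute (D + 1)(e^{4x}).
5 e^{4 x}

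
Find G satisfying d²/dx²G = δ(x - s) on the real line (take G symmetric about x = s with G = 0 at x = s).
\frac{|x - s|}{2}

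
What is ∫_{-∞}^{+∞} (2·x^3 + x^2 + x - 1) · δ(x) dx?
-1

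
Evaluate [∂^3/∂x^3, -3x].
-9\frac{d^{2}}{dx^{2}}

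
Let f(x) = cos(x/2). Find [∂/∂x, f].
- \frac{\sin{\left(\frac{x}{2} \right)}}{2}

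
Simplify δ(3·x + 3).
\frac{\delta(x + 1)}{3}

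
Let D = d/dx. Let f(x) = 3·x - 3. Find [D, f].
3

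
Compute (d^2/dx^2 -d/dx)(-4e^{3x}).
- 24 e^{3 x}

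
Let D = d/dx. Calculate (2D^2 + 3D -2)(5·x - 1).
17 - 10 x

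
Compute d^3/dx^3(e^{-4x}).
- 64 e^{- 4 x}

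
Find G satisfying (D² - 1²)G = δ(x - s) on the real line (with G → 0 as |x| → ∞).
-\frac{e^{-|x-s|}}{2}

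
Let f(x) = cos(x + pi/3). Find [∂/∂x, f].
- \sin{\left(x + \frac{\pi}{3} \right)}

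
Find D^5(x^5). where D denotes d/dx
120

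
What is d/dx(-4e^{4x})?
- 16 e^{4 x}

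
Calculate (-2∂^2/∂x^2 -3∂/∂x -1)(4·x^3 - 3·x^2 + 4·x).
x \left(- 4 x^{2} - 33 x - 34\right)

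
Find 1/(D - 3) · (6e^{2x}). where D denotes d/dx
- 6 e^{2 x}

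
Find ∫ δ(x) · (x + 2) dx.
2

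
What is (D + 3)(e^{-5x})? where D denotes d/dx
- 2 e^{- 5 x}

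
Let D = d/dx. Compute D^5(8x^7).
20160 x^{2}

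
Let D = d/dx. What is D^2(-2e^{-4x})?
- 32 e^{- 4 x}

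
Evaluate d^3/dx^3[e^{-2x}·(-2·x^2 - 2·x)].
16 x \left(x - 2\right) e^{- 2 x}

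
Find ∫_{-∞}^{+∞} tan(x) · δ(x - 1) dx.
\tan{\left(1 \right)}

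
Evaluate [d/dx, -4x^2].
- 8 x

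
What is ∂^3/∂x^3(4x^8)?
1344 x^{5}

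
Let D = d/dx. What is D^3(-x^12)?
- 1320 x^{9}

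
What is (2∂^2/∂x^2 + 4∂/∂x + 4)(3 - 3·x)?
- 12 x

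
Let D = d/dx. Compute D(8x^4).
32 x^{3}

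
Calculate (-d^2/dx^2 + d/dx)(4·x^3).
12 x \left(x - 2\right)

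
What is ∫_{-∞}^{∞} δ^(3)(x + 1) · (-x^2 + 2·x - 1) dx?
0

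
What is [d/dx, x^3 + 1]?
3 x^{2}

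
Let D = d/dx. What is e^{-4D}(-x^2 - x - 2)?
- x^{2} + 7 x - 14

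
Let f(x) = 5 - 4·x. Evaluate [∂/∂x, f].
-4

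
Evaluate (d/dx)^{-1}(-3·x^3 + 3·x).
- \frac{3 x^{4}}{4} + \frac{3 x^{2}}{2}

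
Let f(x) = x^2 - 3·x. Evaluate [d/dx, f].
2 x - 3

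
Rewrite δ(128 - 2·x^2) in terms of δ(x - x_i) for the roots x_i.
\frac{\delta(x - 8) + \delta(x + 8)}{32}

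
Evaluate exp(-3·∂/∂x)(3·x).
3 x - 9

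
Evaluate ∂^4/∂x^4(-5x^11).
- 39600 x^{7}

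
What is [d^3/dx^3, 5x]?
15\frac{d^{2}}{dx^{2}}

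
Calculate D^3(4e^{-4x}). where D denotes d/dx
- 256 e^{- 4 x}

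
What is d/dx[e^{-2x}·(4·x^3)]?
x^{2} \left(12 - 8 x\right) e^{- 2 x}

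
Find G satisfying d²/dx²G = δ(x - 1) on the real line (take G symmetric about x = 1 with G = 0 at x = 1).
\frac{|x - 1|}{2}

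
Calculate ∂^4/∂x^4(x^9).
3024 x^{5}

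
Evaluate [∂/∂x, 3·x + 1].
3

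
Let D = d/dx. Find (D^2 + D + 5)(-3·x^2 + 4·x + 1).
- 15 x^{2} + 14 x + 3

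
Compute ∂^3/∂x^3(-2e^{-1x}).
2 e^{- x}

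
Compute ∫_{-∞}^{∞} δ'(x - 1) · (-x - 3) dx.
1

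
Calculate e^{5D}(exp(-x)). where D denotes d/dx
e^{- x - 5}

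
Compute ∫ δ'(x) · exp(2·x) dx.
-2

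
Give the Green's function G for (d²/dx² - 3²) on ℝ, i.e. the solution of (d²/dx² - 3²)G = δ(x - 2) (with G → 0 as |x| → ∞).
-\frac{e^{-3|x - 2|}}{6}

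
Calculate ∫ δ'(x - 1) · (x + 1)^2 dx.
-4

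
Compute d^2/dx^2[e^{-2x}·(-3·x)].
12 \left(1 - x\right) e^{- 2 x}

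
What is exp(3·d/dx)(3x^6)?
3 x^{6} + 54 x^{5} + 405 x^{4} + 1620 x^{3} + 3645 x^{2} + 4374 x + 2187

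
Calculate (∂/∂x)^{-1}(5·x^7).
\frac{5 x^{8}}{8}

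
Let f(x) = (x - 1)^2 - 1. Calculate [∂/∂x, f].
2 x - 2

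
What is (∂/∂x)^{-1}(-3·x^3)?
- \frac{3 x^{4}}{4}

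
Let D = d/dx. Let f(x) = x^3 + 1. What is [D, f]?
3 x^{2}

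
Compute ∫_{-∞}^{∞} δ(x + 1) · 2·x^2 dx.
2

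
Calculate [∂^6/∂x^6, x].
6\frac{d^{5}}{dx^{5}}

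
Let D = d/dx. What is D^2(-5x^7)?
- 210 x^{5}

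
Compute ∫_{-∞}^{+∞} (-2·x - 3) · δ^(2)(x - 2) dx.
0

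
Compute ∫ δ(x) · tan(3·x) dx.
0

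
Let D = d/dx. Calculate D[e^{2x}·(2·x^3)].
x^{2} \left(4 x + 6\right) e^{2 x}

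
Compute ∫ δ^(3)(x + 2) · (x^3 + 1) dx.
-6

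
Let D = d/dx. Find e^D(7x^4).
7 x^{4} + 28 x^{3} + 42 x^{2} + 28 x + 7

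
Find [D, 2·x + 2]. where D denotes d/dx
2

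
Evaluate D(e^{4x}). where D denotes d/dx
4 e^{4 x}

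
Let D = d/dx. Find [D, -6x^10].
- 60 x^{9}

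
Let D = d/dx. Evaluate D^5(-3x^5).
-360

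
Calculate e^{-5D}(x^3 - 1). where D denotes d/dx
x^{3} - 15 x^{2} + 75 x - 126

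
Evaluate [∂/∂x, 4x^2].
8 x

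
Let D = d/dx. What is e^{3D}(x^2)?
x^{2} + 6 x + 9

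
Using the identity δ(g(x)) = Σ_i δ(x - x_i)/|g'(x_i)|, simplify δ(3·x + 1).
\frac{\delta(x + 1/3)}{3}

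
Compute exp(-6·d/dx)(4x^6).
4 x^{6} - 144 x^{5} + 2160 x^{4} - 17280 x^{3} + 77760 x^{2} - 186624 x + 186624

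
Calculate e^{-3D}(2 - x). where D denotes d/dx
5 - x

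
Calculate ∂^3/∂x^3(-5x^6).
- 600 x^{3}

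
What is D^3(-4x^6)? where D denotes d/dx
- 480 x^{3}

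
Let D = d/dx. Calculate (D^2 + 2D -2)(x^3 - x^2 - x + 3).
- 2 x^{3} + 8 x^{2} + 4 x - 10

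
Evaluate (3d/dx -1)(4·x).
12 - 4 x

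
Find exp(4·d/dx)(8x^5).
8 x^{5} + 160 x^{4} + 1280 x^{3} + 5120 x^{2} + 10240 x + 8192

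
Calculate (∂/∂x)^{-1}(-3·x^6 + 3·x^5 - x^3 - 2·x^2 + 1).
- \frac{3 x^{7}}{7} + \frac{x^{6}}{2} - \frac{x^{4}}{4} - \frac{2 x^{3}}{3} + x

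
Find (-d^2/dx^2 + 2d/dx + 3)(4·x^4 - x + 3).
12 x^{4} + 32 x^{3} - 48 x^{2} - 3 x + 7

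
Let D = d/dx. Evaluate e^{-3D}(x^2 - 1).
x^{2} - 6 x + 8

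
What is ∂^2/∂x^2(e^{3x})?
9 e^{3 x}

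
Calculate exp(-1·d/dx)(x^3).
x^{3} - 3 x^{2} + 3 x - 1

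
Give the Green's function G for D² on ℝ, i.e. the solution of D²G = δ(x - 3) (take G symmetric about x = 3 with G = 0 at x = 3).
\frac{|x - 3|}{2}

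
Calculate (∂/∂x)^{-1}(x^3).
\frac{x^{4}}{4}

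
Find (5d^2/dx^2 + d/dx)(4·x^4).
16 x^{2} \left(x + 15\right)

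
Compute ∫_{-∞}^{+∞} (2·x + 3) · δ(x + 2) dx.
-1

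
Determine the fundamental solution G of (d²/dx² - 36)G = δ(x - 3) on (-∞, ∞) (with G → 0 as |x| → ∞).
-\frac{e^{-6|x - 3|}}{12}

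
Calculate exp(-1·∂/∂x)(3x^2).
3 x^{2} - 6 x + 3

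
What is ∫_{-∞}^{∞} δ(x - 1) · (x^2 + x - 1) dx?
1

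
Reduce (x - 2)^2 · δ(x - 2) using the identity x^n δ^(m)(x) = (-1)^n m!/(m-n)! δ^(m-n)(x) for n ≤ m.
0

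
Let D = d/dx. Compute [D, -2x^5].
- 10 x^{4}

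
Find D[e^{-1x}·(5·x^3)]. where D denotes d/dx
5 x^{2} \left(3 - x\right) e^{- x}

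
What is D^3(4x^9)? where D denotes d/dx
2016 x^{6}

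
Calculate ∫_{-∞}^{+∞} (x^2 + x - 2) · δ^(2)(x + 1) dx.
2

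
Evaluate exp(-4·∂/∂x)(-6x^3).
- 6 x^{3} + 72 x^{2} - 288 x + 384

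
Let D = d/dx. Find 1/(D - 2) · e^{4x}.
\frac{e^{4 x}}{2}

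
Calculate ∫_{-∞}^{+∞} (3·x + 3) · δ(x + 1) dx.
0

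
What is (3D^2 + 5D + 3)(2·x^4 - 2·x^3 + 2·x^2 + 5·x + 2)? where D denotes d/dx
6 x^{4} + 34 x^{3} + 48 x^{2} - x + 43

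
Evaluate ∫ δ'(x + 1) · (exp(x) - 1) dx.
- \frac{1}{e}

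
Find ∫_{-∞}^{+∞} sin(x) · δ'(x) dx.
-1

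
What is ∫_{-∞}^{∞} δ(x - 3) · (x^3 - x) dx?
24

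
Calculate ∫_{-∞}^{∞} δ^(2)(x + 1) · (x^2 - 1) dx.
2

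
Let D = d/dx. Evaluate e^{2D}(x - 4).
x - 2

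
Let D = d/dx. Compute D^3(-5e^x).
- 5 e^{x}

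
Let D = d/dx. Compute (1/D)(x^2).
\frac{x^{3}}{3}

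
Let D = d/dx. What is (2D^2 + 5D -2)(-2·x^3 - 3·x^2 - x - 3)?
4 x^{3} - 24 x^{2} - 52 x - 11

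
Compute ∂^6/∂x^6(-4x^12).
- 2661120 x^{6}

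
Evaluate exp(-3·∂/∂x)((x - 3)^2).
x^{2} - 12 x + 36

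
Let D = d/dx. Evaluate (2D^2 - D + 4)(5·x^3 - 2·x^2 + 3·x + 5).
20 x^{3} - 23 x^{2} + 76 x + 9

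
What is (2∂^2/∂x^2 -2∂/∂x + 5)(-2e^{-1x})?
- 18 e^{- x}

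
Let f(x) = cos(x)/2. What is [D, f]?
- \frac{\sin{\left(x \right)}}{2}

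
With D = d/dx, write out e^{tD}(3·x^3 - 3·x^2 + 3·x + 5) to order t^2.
t^{2} \left(9 x - 3\right) + 3 t \left(3 x^{2} - 2 x + 1\right) + 3 x^{3} - 3 x^{2} + 3 x + 5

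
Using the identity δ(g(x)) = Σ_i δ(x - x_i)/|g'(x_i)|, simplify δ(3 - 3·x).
\frac{\delta(x - 1)}{3}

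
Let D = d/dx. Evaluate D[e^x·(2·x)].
2 \left(x + 1\right) e^{x}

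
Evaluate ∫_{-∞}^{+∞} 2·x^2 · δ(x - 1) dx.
2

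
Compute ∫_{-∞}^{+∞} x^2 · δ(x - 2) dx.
4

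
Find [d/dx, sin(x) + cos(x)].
- \sin{\left(x \right)} + \cos{\left(x \right)}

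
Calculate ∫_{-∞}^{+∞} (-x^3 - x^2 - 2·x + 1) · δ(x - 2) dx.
-15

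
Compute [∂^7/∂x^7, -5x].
-35\frac{d^{6}}{dx^{6}}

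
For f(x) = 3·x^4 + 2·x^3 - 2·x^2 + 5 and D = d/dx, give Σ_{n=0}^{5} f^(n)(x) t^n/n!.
3 t^{4} + t^{3} \left(12 x + 2\right) + t^{2} \left(18 x^{2} + 6 x - 2\right) + 2 t x \left(6 x^{2} + 3 x - 2\right) + 3 x^{4} + 2 x^{3} - 2 x^{2} + 5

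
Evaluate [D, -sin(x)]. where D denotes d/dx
- \cos{\left(x \right)}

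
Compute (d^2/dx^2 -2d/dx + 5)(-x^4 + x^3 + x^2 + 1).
- 5 x^{4} + 13 x^{3} - 13 x^{2} + 2 x + 7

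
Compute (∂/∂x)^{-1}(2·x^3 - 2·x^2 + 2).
\frac{x^{4}}{2} - \frac{2 x^{3}}{3} + 2 x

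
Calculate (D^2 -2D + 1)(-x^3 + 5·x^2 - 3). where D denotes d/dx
- x^{3} + 11 x^{2} - 26 x + 7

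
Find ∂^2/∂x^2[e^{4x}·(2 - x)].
\left(24 - 16 x\right) e^{4 x}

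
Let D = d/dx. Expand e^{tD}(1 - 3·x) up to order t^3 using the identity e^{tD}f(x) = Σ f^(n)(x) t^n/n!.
- 3 t - 3 x + 1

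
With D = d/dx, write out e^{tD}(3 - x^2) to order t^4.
- t^{2} - 2 t x - x^{2} + 3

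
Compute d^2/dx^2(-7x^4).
- 84 x^{2}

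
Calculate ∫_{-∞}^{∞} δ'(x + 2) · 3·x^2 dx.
12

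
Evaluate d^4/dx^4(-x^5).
- 120 x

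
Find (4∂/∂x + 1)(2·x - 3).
2 x + 5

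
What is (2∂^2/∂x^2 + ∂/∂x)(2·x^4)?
8 x^{2} \left(x + 6\right)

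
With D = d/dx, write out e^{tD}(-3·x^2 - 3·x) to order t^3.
- 3 t^{2} - 3 t \left(2 x + 1\right) - 3 x^{2} - 3 x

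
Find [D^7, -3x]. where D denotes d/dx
-21D^{6}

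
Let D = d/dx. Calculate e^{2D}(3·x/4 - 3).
\frac{3 x}{4} - \frac{3}{2}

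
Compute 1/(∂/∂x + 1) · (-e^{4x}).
- \frac{e^{4 x}}{5}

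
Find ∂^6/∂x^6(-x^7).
- 5040 x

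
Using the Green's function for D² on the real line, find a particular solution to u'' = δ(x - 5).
\frac{|x - 5|}{2}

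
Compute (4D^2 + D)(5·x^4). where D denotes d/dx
20 x^{2} \left(x + 12\right)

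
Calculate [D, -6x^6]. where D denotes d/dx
- 36 x^{5}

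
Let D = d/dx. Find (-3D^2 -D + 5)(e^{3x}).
- 25 e^{3 x}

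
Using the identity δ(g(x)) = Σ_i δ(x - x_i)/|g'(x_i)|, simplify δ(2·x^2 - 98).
\frac{\delta(x - 7) + \delta(x + 7)}{28}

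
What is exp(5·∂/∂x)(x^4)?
x^{4} + 20 x^{3} + 150 x^{2} + 500 x + 625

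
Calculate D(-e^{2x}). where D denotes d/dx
- 2 e^{2 x}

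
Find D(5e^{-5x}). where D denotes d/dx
- 25 e^{- 5 x}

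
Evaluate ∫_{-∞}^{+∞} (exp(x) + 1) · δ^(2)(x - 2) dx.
e^{2}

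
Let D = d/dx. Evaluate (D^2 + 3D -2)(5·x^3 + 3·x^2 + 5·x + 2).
- 10 x^{3} + 39 x^{2} + 38 x + 17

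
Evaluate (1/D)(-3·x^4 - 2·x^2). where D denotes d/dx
- \frac{3 x^{5}}{5} - \frac{2 x^{3}}{3}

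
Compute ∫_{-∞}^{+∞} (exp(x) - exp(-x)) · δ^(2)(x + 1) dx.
- 2 \sinh{\left(1 \right)}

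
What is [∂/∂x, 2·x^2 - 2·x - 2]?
4 x - 2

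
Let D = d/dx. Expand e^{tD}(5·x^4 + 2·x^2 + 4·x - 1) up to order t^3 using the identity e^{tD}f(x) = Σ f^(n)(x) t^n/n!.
20 t^{3} x + t^{2} \left(30 x^{2} + 2\right) + 4 t \left(5 x^{3} + x + 1\right) + 5 x^{4} + 2 x^{2} + 4 x - 1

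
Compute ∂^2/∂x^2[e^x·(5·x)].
5 \left(x + 2\right) e^{x}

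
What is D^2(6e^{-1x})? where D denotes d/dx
6 e^{- x}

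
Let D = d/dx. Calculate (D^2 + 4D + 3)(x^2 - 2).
3 x^{2} + 8 x - 4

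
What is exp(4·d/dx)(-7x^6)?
- 7 x^{6} - 168 x^{5} - 1680 x^{4} - 8960 x^{3} - 26880 x^{2} - 43008 x - 28672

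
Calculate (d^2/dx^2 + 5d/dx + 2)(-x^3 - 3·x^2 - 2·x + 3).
- 2 x^{3} - 21 x^{2} - 40 x - 10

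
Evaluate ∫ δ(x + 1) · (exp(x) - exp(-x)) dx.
- 2 \sinh{\left(1 \right)}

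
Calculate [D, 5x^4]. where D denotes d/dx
20 x^{3}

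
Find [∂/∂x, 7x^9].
63 x^{8}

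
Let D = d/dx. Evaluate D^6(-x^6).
-720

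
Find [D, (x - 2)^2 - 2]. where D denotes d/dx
2 x - 4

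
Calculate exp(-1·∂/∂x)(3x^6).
3 x^{6} - 18 x^{5} + 45 x^{4} - 60 x^{3} + 45 x^{2} - 18 x + 3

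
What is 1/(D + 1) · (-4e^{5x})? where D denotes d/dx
- \frac{2 e^{5 x}}{3}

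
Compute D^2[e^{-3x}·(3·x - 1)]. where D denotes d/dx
27 \left(x - 1\right) e^{- 3 x}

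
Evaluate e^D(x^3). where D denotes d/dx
x^{3} + 3 x^{2} + 3 x + 1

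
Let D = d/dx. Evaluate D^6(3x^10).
453600 x^{4}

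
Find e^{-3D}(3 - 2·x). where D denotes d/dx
9 - 2 x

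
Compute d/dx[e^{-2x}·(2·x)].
2 \left(1 - 2 x\right) e^{- 2 x}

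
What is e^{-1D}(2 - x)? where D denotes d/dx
3 - x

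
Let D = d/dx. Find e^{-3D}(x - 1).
x - 4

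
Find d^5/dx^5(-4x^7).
- 10080 x^{2}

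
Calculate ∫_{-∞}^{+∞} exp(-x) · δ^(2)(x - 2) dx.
e^{-2}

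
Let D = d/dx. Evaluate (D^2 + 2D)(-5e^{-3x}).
- 15 e^{- 3 x}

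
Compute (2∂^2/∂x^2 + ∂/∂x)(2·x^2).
4 x + 8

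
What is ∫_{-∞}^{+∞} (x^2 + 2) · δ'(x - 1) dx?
-2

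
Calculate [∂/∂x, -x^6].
- 6 x^{5}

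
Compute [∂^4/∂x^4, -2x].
-8\frac{d^{3}}{dx^{3}}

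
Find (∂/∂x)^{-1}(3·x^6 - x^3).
\frac{3 x^{7}}{7} - \frac{x^{4}}{4}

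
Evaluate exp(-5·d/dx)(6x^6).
6 x^{6} - 180 x^{5} + 2250 x^{4} - 15000 x^{3} + 56250 x^{2} - 112500 x + 93750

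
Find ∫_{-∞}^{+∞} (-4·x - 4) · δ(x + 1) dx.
0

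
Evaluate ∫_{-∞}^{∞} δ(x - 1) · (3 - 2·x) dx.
1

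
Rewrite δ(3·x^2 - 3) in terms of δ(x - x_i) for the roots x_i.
\frac{\delta(x - 1) + \delta(x + 1)}{6}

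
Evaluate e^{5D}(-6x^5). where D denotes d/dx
- 6 x^{5} - 150 x^{4} - 1500 x^{3} - 7500 x^{2} - 18750 x - 18750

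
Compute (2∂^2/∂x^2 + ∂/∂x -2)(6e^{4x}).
204 e^{4 x}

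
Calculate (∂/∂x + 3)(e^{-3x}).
0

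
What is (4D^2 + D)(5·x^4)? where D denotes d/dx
20 x^{2} \left(x + 12\right)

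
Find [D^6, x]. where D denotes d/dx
6D^{5}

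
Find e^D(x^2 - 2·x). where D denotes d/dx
x^{2} - 1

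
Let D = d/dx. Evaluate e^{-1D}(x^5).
x^{5} - 5 x^{4} + 10 x^{3} - 10 x^{2} + 5 x - 1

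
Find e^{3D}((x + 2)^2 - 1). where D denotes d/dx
x^{2} + 10 x + 24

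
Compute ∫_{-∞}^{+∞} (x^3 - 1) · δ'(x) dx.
0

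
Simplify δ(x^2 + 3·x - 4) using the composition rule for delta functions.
\frac{\delta(x - 1) + \delta(x + 4)}{5}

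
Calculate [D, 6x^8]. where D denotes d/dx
48 x^{7}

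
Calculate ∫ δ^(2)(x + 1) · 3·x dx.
0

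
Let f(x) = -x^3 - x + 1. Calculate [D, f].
- 3 x^{2} - 1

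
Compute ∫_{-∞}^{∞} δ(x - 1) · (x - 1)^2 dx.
0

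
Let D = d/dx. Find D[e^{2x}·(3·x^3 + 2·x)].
\left(6 x^{3} + 9 x^{2} + 4 x + 2\right) e^{2 x}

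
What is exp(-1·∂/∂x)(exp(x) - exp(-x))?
- e^{1 - x} + e^{x - 1}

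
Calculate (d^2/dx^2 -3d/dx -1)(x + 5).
- x - 8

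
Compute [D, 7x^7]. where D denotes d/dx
49 x^{6}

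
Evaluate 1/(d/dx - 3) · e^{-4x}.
- \frac{e^{- 4 x}}{7}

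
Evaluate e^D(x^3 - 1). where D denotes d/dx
x \left(x^{2} + 3 x + 3\right)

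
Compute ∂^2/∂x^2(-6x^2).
-12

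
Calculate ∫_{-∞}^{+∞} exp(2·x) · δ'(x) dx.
-2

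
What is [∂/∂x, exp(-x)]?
- e^{- x}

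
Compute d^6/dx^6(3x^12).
1995840 x^{6}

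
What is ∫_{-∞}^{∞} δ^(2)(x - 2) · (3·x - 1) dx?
0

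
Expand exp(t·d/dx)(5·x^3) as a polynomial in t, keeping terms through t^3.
5 t^{3} + 15 t^{2} x + 15 t x^{2} + 5 x^{3}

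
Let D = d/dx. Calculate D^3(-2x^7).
- 420 x^{4}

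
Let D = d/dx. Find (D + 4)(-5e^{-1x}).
- 15 e^{- x}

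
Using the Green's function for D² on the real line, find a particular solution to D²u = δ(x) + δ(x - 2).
\frac{|x|}{2} + \frac{|x - 2|}{2}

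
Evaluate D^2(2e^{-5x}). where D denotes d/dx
50 e^{- 5 x}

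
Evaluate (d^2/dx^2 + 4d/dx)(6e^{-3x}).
- 18 e^{- 3 x}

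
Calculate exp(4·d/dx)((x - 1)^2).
x^{2} + 6 x + 9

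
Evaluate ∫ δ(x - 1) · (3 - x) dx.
2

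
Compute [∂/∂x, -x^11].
- 11 x^{10}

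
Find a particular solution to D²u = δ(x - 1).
\frac{|x - 1|}{2}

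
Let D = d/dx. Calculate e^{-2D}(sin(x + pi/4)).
\sin{\left(x - 2 + \frac{\pi}{4} \right)}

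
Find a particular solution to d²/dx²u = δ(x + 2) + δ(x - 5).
\frac{|x + 2|}{2} + \frac{|x - 5|}{2}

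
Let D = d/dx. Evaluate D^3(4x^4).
96 x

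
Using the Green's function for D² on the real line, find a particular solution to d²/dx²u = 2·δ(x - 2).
|x - 2|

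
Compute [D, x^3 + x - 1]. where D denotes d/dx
3 x^{2} + 1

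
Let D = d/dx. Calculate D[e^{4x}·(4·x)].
\left(16 x + 4\right) e^{4 x}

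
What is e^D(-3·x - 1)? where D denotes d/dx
- 3 x - 4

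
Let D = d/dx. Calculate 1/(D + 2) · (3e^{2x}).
\frac{3 e^{2 x}}{4}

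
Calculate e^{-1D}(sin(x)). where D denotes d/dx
\sin{\left(x - 1 \right)}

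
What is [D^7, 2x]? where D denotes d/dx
14D^{6}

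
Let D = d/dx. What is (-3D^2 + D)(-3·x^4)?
12 x^{2} \left(9 - x\right)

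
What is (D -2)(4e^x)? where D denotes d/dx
- 4 e^{x}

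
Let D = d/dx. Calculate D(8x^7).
56 x^{6}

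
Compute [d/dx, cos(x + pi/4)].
- \sin{\left(x + \frac{\pi}{4} \right)}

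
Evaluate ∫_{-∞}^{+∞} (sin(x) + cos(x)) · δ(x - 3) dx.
\cos{\left(3 \right)} + \sin{\left(3 \right)}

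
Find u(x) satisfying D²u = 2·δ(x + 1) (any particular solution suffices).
|x + 1|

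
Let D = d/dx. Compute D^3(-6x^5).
- 360 x^{2}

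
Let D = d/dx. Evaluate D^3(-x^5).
- 60 x^{2}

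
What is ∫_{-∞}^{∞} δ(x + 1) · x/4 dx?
- \frac{1}{4}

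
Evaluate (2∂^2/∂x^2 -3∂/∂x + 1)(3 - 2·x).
9 - 2 x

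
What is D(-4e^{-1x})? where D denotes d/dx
4 e^{- x}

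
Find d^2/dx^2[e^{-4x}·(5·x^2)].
10 \left(8 x^{2} - 8 x + 1\right) e^{- 4 x}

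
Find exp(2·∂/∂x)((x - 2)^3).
x^{3}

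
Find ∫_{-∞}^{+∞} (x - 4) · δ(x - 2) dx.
-2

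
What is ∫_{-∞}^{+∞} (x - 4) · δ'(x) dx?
-1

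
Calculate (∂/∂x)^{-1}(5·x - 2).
\frac{5 x^{2}}{2} - 2 x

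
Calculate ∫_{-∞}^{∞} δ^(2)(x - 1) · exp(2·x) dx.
4 e^{2}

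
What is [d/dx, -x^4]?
- 4 x^{3}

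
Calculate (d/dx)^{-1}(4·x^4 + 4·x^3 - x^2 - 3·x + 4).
\frac{4 x^{5}}{5} + x^{4} - \frac{x^{3}}{3} - \frac{3 x^{2}}{2} + 4 x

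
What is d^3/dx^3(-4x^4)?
- 96 x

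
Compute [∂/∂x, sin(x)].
\cos{\left(x \right)}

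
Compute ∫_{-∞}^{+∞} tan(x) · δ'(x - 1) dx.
- \tan^{2}{\left(1 \right)} - 1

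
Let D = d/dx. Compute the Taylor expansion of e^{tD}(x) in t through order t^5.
t + x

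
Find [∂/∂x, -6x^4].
- 24 x^{3}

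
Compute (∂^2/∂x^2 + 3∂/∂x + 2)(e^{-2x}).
0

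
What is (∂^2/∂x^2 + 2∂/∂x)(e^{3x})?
15 e^{3 x}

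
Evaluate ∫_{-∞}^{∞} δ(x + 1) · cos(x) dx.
\cos{\left(1 \right)}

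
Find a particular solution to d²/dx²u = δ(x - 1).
\frac{|x - 1|}{2}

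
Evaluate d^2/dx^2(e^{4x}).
16 e^{4 x}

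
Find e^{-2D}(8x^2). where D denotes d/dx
8 x^{2} - 32 x + 32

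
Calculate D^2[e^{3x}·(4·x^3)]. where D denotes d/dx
12 x \left(3 x^{2} + 6 x + 2\right) e^{3 x}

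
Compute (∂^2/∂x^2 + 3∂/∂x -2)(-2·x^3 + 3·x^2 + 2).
4 x^{3} - 24 x^{2} + 6 x + 2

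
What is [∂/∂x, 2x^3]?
6 x^{2}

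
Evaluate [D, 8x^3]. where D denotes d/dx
24 x^{2}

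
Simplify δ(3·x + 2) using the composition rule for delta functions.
\frac{\delta(x + 2/3)}{3}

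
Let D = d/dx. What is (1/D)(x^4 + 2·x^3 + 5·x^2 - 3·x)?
\frac{x^{5}}{5} + \frac{x^{4}}{2} + \frac{5 x^{3}}{3} - \frac{3 x^{2}}{2}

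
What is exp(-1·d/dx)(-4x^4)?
- 4 x^{4} + 16 x^{3} - 24 x^{2} + 16 x - 4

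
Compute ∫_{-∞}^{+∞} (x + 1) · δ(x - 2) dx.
3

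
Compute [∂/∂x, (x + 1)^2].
2 x + 2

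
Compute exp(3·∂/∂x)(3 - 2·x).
- 2 x - 3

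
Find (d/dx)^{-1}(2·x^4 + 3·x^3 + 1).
\frac{2 x^{5}}{5} + \frac{3 x^{4}}{4} + x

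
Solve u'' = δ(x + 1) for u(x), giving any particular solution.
\frac{|x + 1|}{2}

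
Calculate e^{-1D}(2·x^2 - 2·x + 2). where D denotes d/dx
2 x^{2} - 6 x + 6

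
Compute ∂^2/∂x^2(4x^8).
224 x^{6}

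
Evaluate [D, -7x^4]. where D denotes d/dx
- 28 x^{3}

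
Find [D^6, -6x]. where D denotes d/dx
-36D^{5}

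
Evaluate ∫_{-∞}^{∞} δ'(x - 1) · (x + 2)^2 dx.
-6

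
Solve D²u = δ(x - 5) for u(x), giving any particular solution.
\frac{|x - 5|}{2}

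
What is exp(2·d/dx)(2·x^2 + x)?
2 x^{2} + 9 x + 10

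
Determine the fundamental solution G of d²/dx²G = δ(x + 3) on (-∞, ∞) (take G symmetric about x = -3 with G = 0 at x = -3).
\frac{|x + 3|}{2}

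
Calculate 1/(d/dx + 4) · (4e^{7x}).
\frac{4 e^{7 x}}{11}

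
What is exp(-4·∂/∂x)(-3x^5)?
- 3 x^{5} + 60 x^{4} - 480 x^{3} + 1920 x^{2} - 3840 x + 3072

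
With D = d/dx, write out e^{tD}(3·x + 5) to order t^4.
3 t + 3 x + 5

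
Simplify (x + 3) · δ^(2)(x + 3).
-2\delta'(x + 3)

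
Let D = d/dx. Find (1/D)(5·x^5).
\frac{5 x^{6}}{6}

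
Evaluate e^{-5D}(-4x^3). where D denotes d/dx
- 4 x^{3} + 60 x^{2} - 300 x + 500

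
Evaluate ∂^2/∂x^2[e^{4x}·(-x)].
\left(- 16 x - 8\right) e^{4 x}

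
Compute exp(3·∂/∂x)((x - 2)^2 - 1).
x \left(x + 2\right)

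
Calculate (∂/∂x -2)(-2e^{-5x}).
14 e^{- 5 x}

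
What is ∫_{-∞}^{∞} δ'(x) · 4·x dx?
-4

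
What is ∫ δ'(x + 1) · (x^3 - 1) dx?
-3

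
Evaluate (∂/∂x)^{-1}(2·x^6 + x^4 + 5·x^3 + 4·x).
\frac{2 x^{7}}{7} + \frac{x^{5}}{5} + \frac{5 x^{4}}{4} + 2 x^{2}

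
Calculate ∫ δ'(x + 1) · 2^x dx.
- \frac{\log{\left(2 \right)}}{2}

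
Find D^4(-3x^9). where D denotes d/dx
- 9072 x^{5}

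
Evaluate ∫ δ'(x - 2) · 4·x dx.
-4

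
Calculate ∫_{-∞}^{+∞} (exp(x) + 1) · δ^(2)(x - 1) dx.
e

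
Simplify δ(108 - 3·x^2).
\frac{\delta(x - 6) + \delta(x + 6)}{36}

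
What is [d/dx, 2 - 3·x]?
-3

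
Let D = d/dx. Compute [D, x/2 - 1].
\frac{1}{2}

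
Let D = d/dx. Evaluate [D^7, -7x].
-49D^{6}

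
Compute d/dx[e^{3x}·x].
\left(3 x + 1\right) e^{3 x}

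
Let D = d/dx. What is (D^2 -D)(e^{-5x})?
30 e^{- 5 x}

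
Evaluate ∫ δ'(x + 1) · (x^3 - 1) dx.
-3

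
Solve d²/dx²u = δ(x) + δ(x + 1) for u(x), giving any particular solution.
\frac{|x|}{2} + \frac{|x + 1|}{2}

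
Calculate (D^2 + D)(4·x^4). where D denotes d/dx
16 x^{2} \left(x + 3\right)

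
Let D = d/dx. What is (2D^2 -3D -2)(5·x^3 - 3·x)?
- 10 x^{3} - 45 x^{2} + 66 x + 9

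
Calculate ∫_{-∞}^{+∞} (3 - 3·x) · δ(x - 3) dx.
-6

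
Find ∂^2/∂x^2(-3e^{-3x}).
- 27 e^{- 3 x}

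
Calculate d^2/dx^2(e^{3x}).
9 e^{3 x}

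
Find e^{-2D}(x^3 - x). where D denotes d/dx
x^{3} - 6 x^{2} + 11 x - 6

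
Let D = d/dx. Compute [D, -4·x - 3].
-4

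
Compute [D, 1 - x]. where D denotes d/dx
-1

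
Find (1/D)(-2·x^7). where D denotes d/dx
- \frac{x^{8}}{4}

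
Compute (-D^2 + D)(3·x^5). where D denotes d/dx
15 x^{3} \left(x - 4\right)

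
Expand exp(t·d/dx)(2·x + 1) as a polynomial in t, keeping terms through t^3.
2 t + 2 x + 1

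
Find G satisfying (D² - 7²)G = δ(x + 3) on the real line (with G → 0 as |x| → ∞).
-\frac{e^{-7|x + 3|}}{14}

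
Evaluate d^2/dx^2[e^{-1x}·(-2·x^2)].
2 \left(- x^{2} + 4 x - 2\right) e^{- x}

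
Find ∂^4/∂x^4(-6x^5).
- 720 x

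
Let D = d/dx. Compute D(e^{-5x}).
- 5 e^{- 5 x}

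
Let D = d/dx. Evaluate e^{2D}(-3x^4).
- 3 x^{4} - 24 x^{3} - 72 x^{2} - 96 x - 48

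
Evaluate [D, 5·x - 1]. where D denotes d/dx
5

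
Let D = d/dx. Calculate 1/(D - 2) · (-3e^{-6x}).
\frac{3 e^{- 6 x}}{8}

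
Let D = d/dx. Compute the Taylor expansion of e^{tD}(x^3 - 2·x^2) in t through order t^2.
t^{2} \left(3 x - 2\right) + t x \left(3 x - 4\right) + x^{3} - 2 x^{2}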